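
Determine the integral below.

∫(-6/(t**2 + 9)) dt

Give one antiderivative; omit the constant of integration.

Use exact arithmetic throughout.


Answer: -2*atan(t/3).


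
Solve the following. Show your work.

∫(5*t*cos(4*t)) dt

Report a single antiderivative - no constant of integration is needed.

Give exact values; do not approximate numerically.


Step 1. Integrate ∫(5*t*cos(4*t)) dt by parts with u = t, dv = (5*cos(4*t)) dt, so v = 5*sin(4*t)/4: now 5*t*sin(4*t)/4 + ∫(-5*sin(4*t)/4) dt.
Step 2. Evaluate the standard form: now 5*t*sin(4*t)/4 + 5*cos(4*t)/16.
Answer: 5*t*sin(4*t)/4 + 5*cos(4*t)/16.


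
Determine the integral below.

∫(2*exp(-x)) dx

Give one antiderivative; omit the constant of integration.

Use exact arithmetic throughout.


Answer: -2*exp(-x).


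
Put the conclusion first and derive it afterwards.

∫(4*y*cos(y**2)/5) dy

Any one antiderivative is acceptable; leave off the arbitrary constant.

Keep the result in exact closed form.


The answer is 2*sin(y**2)/5.
Step 1. Substitute u = y**2, turning ∫(4*y*cos(y**2)/5) dy into ∫(2*cos(u)/5) du: now ∫(2*cos(u)/5) du.
Step 2. Evaluate the standard form: now 2*sin(u)/5.
Step 3. Substitute back u = y**2: now 2*sin(y**2)/5.
Answer: 2*sin(y**2)/5.


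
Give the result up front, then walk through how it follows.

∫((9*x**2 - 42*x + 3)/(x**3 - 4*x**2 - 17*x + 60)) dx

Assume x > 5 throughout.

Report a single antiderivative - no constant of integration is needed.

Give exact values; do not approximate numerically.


The answer is log(x - 5) + 3*log(x - 3) + 5*log(x + 4).
Step 1. Decompose ∫((9*x**2 - 42*x + 3)/(x**3 - 4*x**2 - 17*x + 60)) dx by partial fractions, (9*x**2 - 42*x + 3)/(x**3 - 4*x**2 - 17*x + 60) = 5/(x + 4) + 3/(x - 3) + 1/(x - 5): now ∫(1/(x - 5)) dx + ∫(3/(x - 3)) dx + ∫(5/(x + 4)) dx.
Step 2. Evaluate the standard form [assuming x > -4]: now 5*log(x + 4) + ∫(1/(x - 5)) dx + ∫(3/(x - 3)) dx.
Step 3. Evaluate the standard form [assuming x > 5]: now log(x - 5) + 5*log(x + 4) + ∫(3/(x - 3)) dx.
Step 4. Evaluate the standard form [assuming x > 3]: now log(x - 5) + 3*log(x - 3) + 5*log(x + 4).
Answer: log(x - 5) + 3*log(x - 3) + 5*log(x + 4).


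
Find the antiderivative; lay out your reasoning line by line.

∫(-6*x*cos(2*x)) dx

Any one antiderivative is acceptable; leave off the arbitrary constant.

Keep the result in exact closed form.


Step 1. Integrate ∫(-6*x*cos(2*x)) dx by parts with u = x, dv = (-6*cos(2*x)) dx, so v = -3*sin(2*x): now -3*x*sin(2*x) + ∫(3*sin(2*x)) dx.
Step 2. Evaluate the standard form: now -3*x*sin(2*x) - 3*cos(2*x)/2.
Answer: -3*x*sin(2*x) - 3*cos(2*x)/2.


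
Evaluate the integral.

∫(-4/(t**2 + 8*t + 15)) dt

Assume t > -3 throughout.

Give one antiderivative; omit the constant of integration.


Answer: -2*log(t + 3) + 2*log(t + 5).


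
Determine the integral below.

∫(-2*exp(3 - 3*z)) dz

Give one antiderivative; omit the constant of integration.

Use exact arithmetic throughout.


Answer: 2*exp(3 - 3*z)/3.


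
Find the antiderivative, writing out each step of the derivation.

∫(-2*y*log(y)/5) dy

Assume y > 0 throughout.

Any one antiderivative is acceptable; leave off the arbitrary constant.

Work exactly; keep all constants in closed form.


Step 1. Integrate ∫(-2*y*log(y)/5) dy by parts with u = log(y), dv = (-2*y/5) dy, so v = -y**2/5 [assuming y > 0]: now -y**2*log(y)/5 + ∫(y/5) dy.
Step 2. Evaluate the standard form: now -y**2*log(y)/5 + y**2/10.
Answer: -y**2*log(y)/5 + y**2/10.


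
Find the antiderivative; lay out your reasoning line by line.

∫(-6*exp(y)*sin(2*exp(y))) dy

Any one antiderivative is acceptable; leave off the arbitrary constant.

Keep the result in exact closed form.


Step 1. Substitute u = exp(y), turning ∫(-6*exp(y)*sin(2*exp(y))) dy into ∫(-6*sin(2*u)) du: now ∫(-6*sin(2*u)) du.
Step 2. Evaluate the standard form: now 3*cos(2*u).
Step 3. Substitute back u = exp(y): now 3*cos(2*exp(y)).
Answer: 3*cos(2*exp(y)).


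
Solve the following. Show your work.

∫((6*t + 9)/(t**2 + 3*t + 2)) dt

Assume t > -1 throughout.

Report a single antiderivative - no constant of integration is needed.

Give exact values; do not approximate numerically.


Step 1. Decompose ∫((6*t + 9)/(t**2 + 3*t + 2)) dt by partial fractions, (6*t + 9)/(t**2 + 3*t + 2) = 3/(t + 2) + 3/(t + 1): now ∫(3/(t + 1)) dt + ∫(3/(t + 2)) dt.
Step 2. Evaluate the standard form [assuming t > -2]: now 3*log(t + 2) + ∫(3/(t + 1)) dt.
Step 3. Evaluate the standard form [assuming t > -1]: now 3*log(t + 1) + 3*log(t + 2).
Answer: 3*log(t + 1) + 3*log(t + 2).


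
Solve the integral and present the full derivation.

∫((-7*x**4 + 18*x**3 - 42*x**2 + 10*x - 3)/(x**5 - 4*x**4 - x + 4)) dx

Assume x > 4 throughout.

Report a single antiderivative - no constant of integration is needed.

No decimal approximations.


Step 1. Decompose ∫((-7*x**4 + 18*x**3 - 42*x**2 + 10*x - 3)/(x**5 - 4*x**4 - x + 4)) dx by partial fractions, (-7*x**4 + 18*x**3 - 42*x**2 + 10*x - 3)/(x**5 - 4*x**4 - x + 4) = 4/(x**2 + 1) - 4/(x + 1) + 2/(x - 1) - 5/(x - 4): now ∫(-5/(x - 4)) dx + ∫(2/(x - 1)) dx + ∫(-4/(x + 1)) dx + ∫(4/(x**2 + 1)) dx.
Step 2. Evaluate the standard form [assuming x > 1]: now 2*log(x - 1) + ∫(-5/(x - 4)) dx + ∫(-4/(x + 1)) dx + ∫(4/(x**2 + 1)) dx.
Step 3. Evaluate the standard form [assuming x > 4]: now -5*log(x - 4) + 2*log(x - 1) + ∫(-4/(x + 1)) dx + ∫(4/(x**2 + 1)) dx.
Step 4. Evaluate the standard form [assuming x > -1]: now -5*log(x - 4) + 2*log(x - 1) - 4*log(x + 1) + ∫(4/(x**2 + 1)) dx.
Step 5. Evaluate the standard form: now -5*log(x - 4) + 2*log(x - 1) - 4*log(x + 1) + 4*atan(x).
Answer: -5*log(x - 4) + 2*log(x - 1) - 4*log(x + 1) + 4*atan(x).


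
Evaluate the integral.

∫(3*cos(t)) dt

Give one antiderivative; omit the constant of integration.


Answer: 3*sin(t).


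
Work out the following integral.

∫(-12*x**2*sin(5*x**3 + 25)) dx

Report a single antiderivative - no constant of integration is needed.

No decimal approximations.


Answer: 4*cos(5*x**3 + 25)/5.


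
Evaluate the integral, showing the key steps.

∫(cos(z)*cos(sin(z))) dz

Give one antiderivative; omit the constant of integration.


Step 1. Substitute u = sin(z), turning ∫(cos(z)*cos(sin(z))) dz into ∫(cos(u)) du: now ∫(cos(u)) du.
Step 2. Evaluate the standard form: now sin(u).
Step 3. Substitute back u = sin(z): now sin(sin(z)).
Answer: sin(sin(z)).


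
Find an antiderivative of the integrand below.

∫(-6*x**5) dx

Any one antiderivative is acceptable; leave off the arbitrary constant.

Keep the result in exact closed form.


Answer: -x**6.


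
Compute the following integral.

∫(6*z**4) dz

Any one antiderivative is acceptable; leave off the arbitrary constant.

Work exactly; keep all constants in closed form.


Answer: 6*z**5/5.


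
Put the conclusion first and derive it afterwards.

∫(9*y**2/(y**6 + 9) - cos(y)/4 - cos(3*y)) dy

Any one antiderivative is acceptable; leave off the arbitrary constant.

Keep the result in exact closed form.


The answer is -sin(y)/4 - sin(3*y)/3 + atan(y**3/3).
Step 1. Rewrite: now ∫(9*y**2/(y**6 + 9)) dy + ∫(-cos(y)/4) dy + ∫(-cos(3*y)) dy.
Step 2. Evaluate the standard form: now -sin(y)/4 + ∫(9*y**2/(y**6 + 9)) dy + ∫(-cos(3*y)) dy.
Step 3. Substitute u = y**3, turning ∫(9*y**2/(y**6 + 9)) dy into ∫(3/(u**2 + 9)) du: now -sin(y)/4 + ∫(3/(u**2 + 9)) du + ∫(-cos(3*y)) dy.
Step 4. Evaluate the standard form: now -sin(y)/4 + atan(u/3) + ∫(-cos(3*y)) dy.
Step 5. Substitute back u = y**3: now -sin(y)/4 + atan(y**3/3) + ∫(-cos(3*y)) dy.
Step 6. Evaluate the standard form: now -sin(y)/4 - sin(3*y)/3 + atan(y**3/3).
Answer: -sin(y)/4 - sin(3*y)/3 + atan(y**3/3).


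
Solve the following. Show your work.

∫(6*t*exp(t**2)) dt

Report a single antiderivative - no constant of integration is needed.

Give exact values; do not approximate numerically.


Step 1. Substitute u = t**2, turning ∫(6*t*exp(t**2)) dt into ∫(3*exp(u)) du: now ∫(3*exp(u)) du.
Step 2. Evaluate the standard form: now 3*exp(u).
Step 3. Substitute back u = t**2: now 3*exp(t**2).
Answer: 3*exp(t**2).


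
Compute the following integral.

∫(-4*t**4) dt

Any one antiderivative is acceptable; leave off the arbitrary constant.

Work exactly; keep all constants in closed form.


Answer: -4*t**5/5.


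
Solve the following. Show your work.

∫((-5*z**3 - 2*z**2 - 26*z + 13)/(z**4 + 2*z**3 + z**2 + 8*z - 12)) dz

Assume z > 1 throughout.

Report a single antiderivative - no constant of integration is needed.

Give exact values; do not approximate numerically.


Step 1. Decompose ∫((-5*z**3 - 2*z**2 - 26*z + 13)/(z**4 + 2*z**3 + z**2 + 8*z - 12)) dz by partial fractions, (-5*z**3 - 2*z**2 - 26*z + 13)/(z**4 + 2*z**3 + z**2 + 8*z - 12) = -3/(z**2 + 4) - 4/(z + 3) - 1/(z - 1): now ∫(-1/(z - 1)) dz + ∫(-4/(z + 3)) dz + ∫(-3/(z**2 + 4)) dz.
Step 2. Evaluate the standard form [assuming z > -3]: now -4*log(z + 3) + ∫(-1/(z - 1)) dz + ∫(-3/(z**2 + 4)) dz.
Step 3. Evaluate the standard form [assuming z > 1]: now -log(z - 1) - 4*log(z + 3) + ∫(-3/(z**2 + 4)) dz.
Step 4. Evaluate the standard form: now -log(z - 1) - 4*log(z + 3) - 3*atan(z/2)/2.
Answer: -log(z - 1) - 4*log(z + 3) - 3*atan(z/2)/2.


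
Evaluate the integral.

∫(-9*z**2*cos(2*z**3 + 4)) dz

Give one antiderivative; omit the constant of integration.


Answer: -3*sin(2*z**3 + 4)/2.


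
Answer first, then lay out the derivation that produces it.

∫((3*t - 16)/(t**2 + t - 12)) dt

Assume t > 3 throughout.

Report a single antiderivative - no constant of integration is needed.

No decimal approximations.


The answer is -log(t - 3) + 4*log(t + 4).
Step 1. Decompose ∫((3*t - 16)/(t**2 + t - 12)) dt by partial fractions, (3*t - 16)/(t**2 + t - 12) = 4/(t + 4) - 1/(t - 3): now ∫(-1/(t - 3)) dt + ∫(4/(t + 4)) dt.
Step 2. Evaluate the standard form [assuming t > 3]: now -log(t - 3) + ∫(4/(t + 4)) dt.
Step 3. Evaluate the standard form [assuming t > -4]: now -log(t - 3) + 4*log(t + 4).
Answer: -log(t - 3) + 4*log(t + 4).


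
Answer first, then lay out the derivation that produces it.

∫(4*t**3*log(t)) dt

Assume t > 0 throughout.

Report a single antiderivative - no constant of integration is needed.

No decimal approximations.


The answer is t**4*log(t) - t**4/4.
Step 1. Integrate ∫(4*t**3*log(t)) dt by parts with u = log(t), dv = (4*t**3) dt, so v = t**4 [assuming t > 0]: now t**4*log(t) + ∫(-t**3) dt.
Step 2. Evaluate the standard form: now t**4*log(t) - t**4/4.
Answer: t**4*log(t) - t**4/4.


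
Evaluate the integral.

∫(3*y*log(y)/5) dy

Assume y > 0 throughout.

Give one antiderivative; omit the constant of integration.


Answer: 3*y**2*log(y)/10 - 3*y**2/20.


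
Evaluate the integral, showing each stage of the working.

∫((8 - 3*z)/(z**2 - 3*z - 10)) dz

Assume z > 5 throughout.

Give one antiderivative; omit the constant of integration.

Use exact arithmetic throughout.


Step 1. Decompose ∫((8 - 3*z)/(z**2 - 3*z - 10)) dz by partial fractions, (8 - 3*z)/(z**2 - 3*z - 10) = -2/(z + 2) - 1/(z - 5): now ∫(-1/(z - 5)) dz + ∫(-2/(z + 2)) dz.
Step 2. Evaluate the standard form [assuming z > -2]: now -2*log(z + 2) + ∫(-1/(z - 5)) dz.
Step 3. Evaluate the standard form [assuming z > 5]: now -log(z - 5) - 2*log(z + 2).
Answer: -log(z - 5) - 2*log(z + 2).


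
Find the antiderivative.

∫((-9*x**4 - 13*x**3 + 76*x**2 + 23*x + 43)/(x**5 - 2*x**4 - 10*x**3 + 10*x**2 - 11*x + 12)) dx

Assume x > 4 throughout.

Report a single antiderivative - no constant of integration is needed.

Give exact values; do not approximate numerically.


Answer: -5*log(x - 4) - 5*log(x - 1) + log(x + 3) - 3*atan(x).


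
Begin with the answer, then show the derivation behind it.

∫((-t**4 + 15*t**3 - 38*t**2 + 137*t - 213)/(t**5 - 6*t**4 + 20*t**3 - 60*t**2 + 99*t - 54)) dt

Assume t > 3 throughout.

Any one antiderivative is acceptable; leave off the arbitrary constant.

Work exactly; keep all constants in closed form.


The answer is 5*log(t - 3) - log(t - 2) - 5*log(t - 1) + atan(t/3)/3.
Step 1. Decompose ∫((-t**4 + 15*t**3 - 38*t**2 + 137*t - 213)/(t**5 - 6*t**4 + 20*t**3 - 60*t**2 + 99*t - 54)) dt by partial fractions, (-t**4 + 15*t**3 - 38*t**2 + 137*t - 213)/(t**5 - 6*t**4 + 20*t**3 - 60*t**2 + 99*t - 54) = 1/(t**2 + 9) - 5/(t - 1) - 1/(t - 2) + 5/(t - 3): now ∫(5/(t - 3)) dt + ∫(-1/(t - 2)) dt + ∫(-5/(t - 1)) dt + ∫(1/(t**2 + 9)) dt.
Step 2. Evaluate the standard form [assuming t > 3]: now 5*log(t - 3) + ∫(-1/(t - 2)) dt + ∫(-5/(t - 1)) dt + ∫(1/(t**2 + 9)) dt.
Step 3. Evaluate the standard form [assuming t > 1]: now 5*log(t - 3) - 5*log(t - 1) + ∫(-1/(t - 2)) dt + ∫(1/(t**2 + 9)) dt.
Step 4. Evaluate the standard form [assuming t > 2]: now 5*log(t - 3) - log(t - 2) - 5*log(t - 1) + ∫(1/(t**2 + 9)) dt.
Step 5. Evaluate the standard form: now 5*log(t - 3) - log(t - 2) - 5*log(t - 1) + atan(t/3)/3.
Answer: 5*log(t - 3) - log(t - 2) - 5*log(t - 1) + atan(t/3)/3.


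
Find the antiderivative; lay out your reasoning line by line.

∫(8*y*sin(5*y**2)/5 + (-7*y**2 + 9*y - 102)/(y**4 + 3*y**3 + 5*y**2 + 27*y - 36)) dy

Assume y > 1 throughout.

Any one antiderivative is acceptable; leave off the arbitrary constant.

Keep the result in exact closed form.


Step 1. Rewrite: now ∫(8*y*sin(5*y**2)/5) dy + ∫((-7*y**2 + 9*y - 102)/(y**4 + 3*y**3 + 5*y**2 + 27*y - 36)) dy.
Step 2. Decompose ∫((-7*y**2 + 9*y - 102)/(y**4 + 3*y**3 + 5*y**2 + 27*y - 36)) dy by partial fractions, (-7*y**2 + 9*y - 102)/(y**4 + 3*y**3 + 5*y**2 + 27*y - 36) = 3/(y**2 + 9) + 2/(y + 4) - 2/(y - 1): now ∫(8*y*sin(5*y**2)/5) dy + ∫(-2/(y - 1)) dy + ∫(2/(y + 4)) dy + ∫(3/(y**2 + 9)) dy.
Step 3. Evaluate the standard form [assuming y > -4]: now 2*log(y + 4) + ∫(8*y*sin(5*y**2)/5) dy + ∫(-2/(y - 1)) dy + ∫(3/(y**2 + 9)) dy.
Step 4. Evaluate the standard form [assuming y > 1]: now -2*log(y - 1) + 2*log(y + 4) + ∫(8*y*sin(5*y**2)/5) dy + ∫(3/(y**2 + 9)) dy.
Step 5. Evaluate the standard form: now -2*log(y - 1) + 2*log(y + 4) + atan(y/3) + ∫(8*y*sin(5*y**2)/5) dy.
Step 6. Substitute u = y**2, turning ∫(8*y*sin(5*y**2)/5) dy into ∫(4*sin(5*u)/5) du: now -2*log(y - 1) + 2*log(y + 4) + atan(y/3) + ∫(4*sin(5*u)/5) du.
Step 7. Evaluate the standard form: now -2*log(y - 1) + 2*log(y + 4) - 4*cos(5*u)/25 + atan(y/3).
Step 8. Substitute back u = y**2: now -2*log(y - 1) + 2*log(y + 4) - 4*cos(5*y**2)/25 + atan(y/3).
Answer: -2*log(y - 1) + 2*log(y + 4) - 4*cos(5*y**2)/25 + atan(y/3).


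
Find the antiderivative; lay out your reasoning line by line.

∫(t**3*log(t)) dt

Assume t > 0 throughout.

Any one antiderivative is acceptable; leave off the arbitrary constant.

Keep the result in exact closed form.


Step 1. Integrate ∫(t**3*log(t)) dt by parts with u = log(t), dv = (t**3) dt, so v = t**4/4 [assuming t > 0]: now t**4*log(t)/4 + ∫(-t**3/4) dt.
Step 2. Evaluate the standard form: now t**4*log(t)/4 - t**4/16.
Answer: t**4*log(t)/4 - t**4/16.


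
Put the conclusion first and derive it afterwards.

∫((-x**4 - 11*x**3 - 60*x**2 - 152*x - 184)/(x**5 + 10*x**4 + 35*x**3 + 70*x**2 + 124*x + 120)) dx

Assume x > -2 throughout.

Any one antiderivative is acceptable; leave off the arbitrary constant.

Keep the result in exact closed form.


The answer is -2*log(x + 2) + 2*log(x + 3) - log(x + 5) - 2*atan(x/2).
Step 1. Decompose ∫((-x**4 - 11*x**3 - 60*x**2 - 152*x - 184)/(x**5 + 10*x**4 + 35*x**3 + 70*x**2 + 124*x + 120)) dx by partial fractions, (-x**4 - 11*x**3 - 60*x**2 - 152*x - 184)/(x**5 + 10*x**4 + 35*x**3 + 70*x**2 + 124*x + 120) = -4/(x**2 + 4) - 1/(x + 5) + 2/(x + 3) - 2/(x + 2): now ∫(-2/(x + 2)) dx + ∫(2/(x + 3)) dx + ∫(-1/(x + 5)) dx + ∫(-4/(x**2 + 4)) dx.
Step 2. Evaluate the standard form [assuming x > -2]: now -2*log(x + 2) + ∫(2/(x + 3)) dx + ∫(-1/(x + 5)) dx + ∫(-4/(x**2 + 4)) dx.
Step 3. Evaluate the standard form [assuming x > -3]: now -2*log(x + 2) + 2*log(x + 3) + ∫(-1/(x + 5)) dx + ∫(-4/(x**2 + 4)) dx.
Step 4. Evaluate the standard form [assuming x > -5]: now -2*log(x + 2) + 2*log(x + 3) - log(x + 5) + ∫(-4/(x**2 + 4)) dx.
Step 5. Evaluate the standard form: now -2*log(x + 2) + 2*log(x + 3) - log(x + 5) - 2*atan(x/2).
Answer: -2*log(x + 2) + 2*log(x + 3) - log(x + 5) - 2*atan(x/2).


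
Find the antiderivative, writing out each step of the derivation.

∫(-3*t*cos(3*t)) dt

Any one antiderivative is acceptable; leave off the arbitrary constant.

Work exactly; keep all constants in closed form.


Step 1. Integrate ∫(-3*t*cos(3*t)) dt by parts with u = t, dv = (-3*cos(3*t)) dt, so v = -sin(3*t): now -t*sin(3*t) + ∫(sin(3*t)) dt.
Step 2. Evaluate the standard form: now -t*sin(3*t) - cos(3*t)/3.
Answer: -t*sin(3*t) - cos(3*t)/3.


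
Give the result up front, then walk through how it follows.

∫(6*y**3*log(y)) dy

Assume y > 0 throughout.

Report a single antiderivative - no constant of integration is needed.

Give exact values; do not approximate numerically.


The answer is 3*y**4*log(y)/2 - 3*y**4/8.
Step 1. Integrate ∫(6*y**3*log(y)) dy by parts with u = log(y), dv = (6*y**3) dy, so v = 3*y**4/2 [assuming y > 0]: now 3*y**4*log(y)/2 + ∫(-3*y**3/2) dy.
Step 2. Evaluate the standard form: now 3*y**4*log(y)/2 - 3*y**4/8.
Answer: 3*y**4*log(y)/2 - 3*y**4/8.


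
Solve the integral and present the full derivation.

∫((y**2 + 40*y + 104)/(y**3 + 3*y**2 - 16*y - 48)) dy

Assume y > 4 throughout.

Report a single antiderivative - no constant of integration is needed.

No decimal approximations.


Step 1. Decompose ∫((y**2 + 40*y + 104)/(y**3 + 3*y**2 - 16*y - 48)) dy by partial fractions, (y**2 + 40*y + 104)/(y**3 + 3*y**2 - 16*y - 48) = -5/(y + 4) + 1/(y + 3) + 5/(y - 4): now ∫(5/(y - 4)) dy + ∫(1/(y + 3)) dy + ∫(-5/(y + 4)) dy.
Step 2. Evaluate the standard form [assuming y > -3]: now log(y + 3) + ∫(5/(y - 4)) dy + ∫(-5/(y + 4)) dy.
Step 3. Evaluate the standard form [assuming y > 4]: now 5*log(y - 4) + log(y + 3) + ∫(-5/(y + 4)) dy.
Step 4. Evaluate the standard form [assuming y > -4]: now 5*log(y - 4) + log(y + 3) - 5*log(y + 4).
Answer: 5*log(y - 4) + log(y + 3) - 5*log(y + 4).


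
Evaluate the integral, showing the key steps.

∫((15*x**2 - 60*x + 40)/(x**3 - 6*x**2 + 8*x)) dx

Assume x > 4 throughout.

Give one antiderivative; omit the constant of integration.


Step 1. Decompose ∫((15*x**2 - 60*x + 40)/(x**3 - 6*x**2 + 8*x)) dx by partial fractions, (15*x**2 - 60*x + 40)/(x**3 - 6*x**2 + 8*x) = 5/(x - 2) + 5/(x - 4) + 5/x: now ∫(5/x) dx + ∫(5/(x - 4)) dx + ∫(5/(x - 2)) dx.
Step 2. Evaluate the standard form [assuming x > 2]: now 5*log(x - 2) + ∫(5/x) dx + ∫(5/(x - 4)) dx.
Step 3. Evaluate the standard form [assuming x > 0]: now 5*log(x) + 5*log(x - 2) + ∫(5/(x - 4)) dx.
Step 4. Evaluate the standard form [assuming x > 4]: now 5*log(x) + 5*log(x - 4) + 5*log(x - 2).
Answer: 5*log(x) + 5*log(x - 4) + 5*log(x - 2).


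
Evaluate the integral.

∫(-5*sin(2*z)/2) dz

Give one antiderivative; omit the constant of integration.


Answer: 5*cos(2*z)/4.


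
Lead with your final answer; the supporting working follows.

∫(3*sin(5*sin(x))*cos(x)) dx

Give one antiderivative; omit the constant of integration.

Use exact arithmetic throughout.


The answer is -3*cos(5*sin(x))/5.
Step 1. Substitute u = sin(x), turning ∫(3*sin(5*sin(x))*cos(x)) dx into ∫(3*sin(5*u)) du: now ∫(3*sin(5*u)) du.
Step 2. Evaluate the standard form: now -3*cos(5*u)/5.
Step 3. Substitute back u = sin(x): now -3*cos(5*sin(x))/5.
Answer: -3*cos(5*sin(x))/5.


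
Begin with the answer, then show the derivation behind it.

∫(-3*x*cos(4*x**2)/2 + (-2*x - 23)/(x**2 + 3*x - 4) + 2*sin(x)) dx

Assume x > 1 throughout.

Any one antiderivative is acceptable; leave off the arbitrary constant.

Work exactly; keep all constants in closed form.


The answer is -5*log(x - 1) + 3*log(x + 4) - 3*sin(4*x**2)/16 - 2*cos(x).
Step 1. Rewrite: now ∫(-3*x*cos(4*x**2)/2) dx + ∫((-2*x - 23)/(x**2 + 3*x - 4)) dx + ∫(2*sin(x)) dx.
Step 2. Substitute u = x**2, turning ∫(-3*x*cos(4*x**2)/2) dx into ∫(-3*cos(4*u)/4) du: now ∫((-2*x - 23)/(x**2 + 3*x - 4)) dx + ∫(2*sin(x)) dx + ∫(-3*cos(4*u)/4) du.
Step 3. Evaluate the standard form: now -3*sin(4*u)/16 + ∫((-2*x - 23)/(x**2 + 3*x - 4)) dx + ∫(2*sin(x)) dx.
Step 4. Substitute back u = x**2: now -3*sin(4*x**2)/16 + ∫((-2*x - 23)/(x**2 + 3*x - 4)) dx + ∫(2*sin(x)) dx.
Step 5. Evaluate the standard form: now -3*sin(4*x**2)/16 - 2*cos(x) + ∫((-2*x - 23)/(x**2 + 3*x - 4)) dx.
Step 6. Decompose ∫((-2*x - 23)/(x**2 + 3*x - 4)) dx by partial fractions, (-2*x - 23)/(x**2 + 3*x - 4) = 3/(x + 4) - 5/(x - 1): now -3*sin(4*x**2)/16 - 2*cos(x) + ∫(-5/(x - 1)) dx + ∫(3/(x + 4)) dx.
Step 7. Evaluate the standard form [assuming x > -4]: now 3*log(x + 4) - 3*sin(4*x**2)/16 - 2*cos(x) + ∫(-5/(x - 1)) dx.
Step 8. Evaluate the standard form [assuming x > 1]: now -5*log(x - 1) + 3*log(x + 4) - 3*sin(4*x**2)/16 - 2*cos(x).
Answer: -5*log(x - 1) + 3*log(x + 4) - 3*sin(4*x**2)/16 - 2*cos(x).


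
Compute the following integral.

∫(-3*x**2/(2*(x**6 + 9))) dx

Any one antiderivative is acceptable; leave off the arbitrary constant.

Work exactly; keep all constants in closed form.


Answer: -atan(x**3/3)/6.


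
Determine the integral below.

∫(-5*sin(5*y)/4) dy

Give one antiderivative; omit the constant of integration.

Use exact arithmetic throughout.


Answer: cos(5*y)/4.


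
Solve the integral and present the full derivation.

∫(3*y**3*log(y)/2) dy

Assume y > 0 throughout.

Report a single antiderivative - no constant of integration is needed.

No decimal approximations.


Step 1. Integrate ∫(3*y**3*log(y)/2) dy by parts with u = log(y), dv = (3*y**3/2) dy, so v = 3*y**4/8 [assuming y > 0]: now 3*y**4*log(y)/8 + ∫(-3*y**3/8) dy.
Step 2. Evaluate the standard form: now 3*y**4*log(y)/8 - 3*y**4/32.
Answer: 3*y**4*log(y)/8 - 3*y**4/32.


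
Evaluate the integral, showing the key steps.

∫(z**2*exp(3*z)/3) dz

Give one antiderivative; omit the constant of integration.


Step 1. Integrate ∫(z**2*exp(3*z)/3) dz by parts with u = z**2, dv = (exp(3*z)/3) dz, so v = exp(3*z)/9: now z**2*exp(3*z)/9 + ∫(-2*z*exp(3*z)/9) dz.
Step 2. Integrate ∫(-2*z*exp(3*z)/9) dz by parts with u = z, dv = (-2*exp(3*z)/9) dz, so v = -2*exp(3*z)/27: now z**2*exp(3*z)/9 - 2*z*exp(3*z)/27 + ∫(2*exp(3*z)/27) dz.
Step 3. Evaluate the standard form: now z**2*exp(3*z)/9 - 2*z*exp(3*z)/27 + 2*exp(3*z)/81.
Answer: z**2*exp(3*z)/9 - 2*z*exp(3*z)/27 + 2*exp(3*z)/81.


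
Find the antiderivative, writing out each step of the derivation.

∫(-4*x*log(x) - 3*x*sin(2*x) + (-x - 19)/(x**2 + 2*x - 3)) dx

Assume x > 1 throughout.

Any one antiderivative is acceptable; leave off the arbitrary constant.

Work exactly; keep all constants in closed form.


Step 1. Rewrite: now ∫(-4*x*log(x)) dx + ∫(-3*x*sin(2*x)) dx + ∫((-x - 19)/(x**2 + 2*x - 3)) dx.
Step 2. Decompose ∫((-x - 19)/(x**2 + 2*x - 3)) dx by partial fractions, (-x - 19)/(x**2 + 2*x - 3) = 4/(x + 3) - 5/(x - 1): now ∫(-4*x*log(x)) dx + ∫(-3*x*sin(2*x)) dx + ∫(-5/(x - 1)) dx + ∫(4/(x + 3)) dx.
Step 3. Evaluate the standard form [assuming x > -3]: now 4*log(x + 3) + ∫(-4*x*log(x)) dx + ∫(-3*x*sin(2*x)) dx + ∫(-5/(x - 1)) dx.
Step 4. Evaluate the standard form [assuming x > 1]: now -5*log(x - 1) + 4*log(x + 3) + ∫(-4*x*log(x)) dx + ∫(-3*x*sin(2*x)) dx.
Step 5. Integrate ∫(-3*x*sin(2*x)) dx by parts with u = x, dv = (-3*sin(2*x)) dx, so v = 3*cos(2*x)/2: now 3*x*cos(2*x)/2 - 5*log(x - 1) + 4*log(x + 3) + ∫(-4*x*log(x)) dx + ∫(-3*cos(2*x)/2) dx.
Step 6. Evaluate the standard form: now 3*x*cos(2*x)/2 - 5*log(x - 1) + 4*log(x + 3) - 3*sin(2*x)/4 + ∫(-4*x*log(x)) dx.
Step 7. Integrate ∫(-4*x*log(x)) dx by parts with u = log(x), dv = (-4*x) dx, so v = -2*x**2 [assuming x > 0]: now -2*x**2*log(x) + 3*x*cos(2*x)/2 - 5*log(x - 1) + 4*log(x + 3) - 3*sin(2*x)/4 + ∫(2*x) dx.
Step 8. Evaluate the standard form: now -2*x**2*log(x) + x**2 + 3*x*cos(2*x)/2 - 5*log(x - 1) + 4*log(x + 3) - 3*sin(2*x)/4.
Answer: -2*x**2*log(x) + x**2 + 3*x*cos(2*x)/2 - 5*log(x - 1) + 4*log(x + 3) - 3*sin(2*x)/4.


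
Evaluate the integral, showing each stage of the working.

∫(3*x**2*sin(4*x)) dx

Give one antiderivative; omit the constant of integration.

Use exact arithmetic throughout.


Step 1. Integrate ∫(3*x**2*sin(4*x)) dx by parts with u = x**2, dv = (3*sin(4*x)) dx, so v = -3*cos(4*x)/4: now -3*x**2*cos(4*x)/4 + ∫(3*x*cos(4*x)/2) dx.
Step 2. Integrate ∫(3*x*cos(4*x)/2) dx by parts with u = x, dv = (3*cos(4*x)/2) dx, so v = 3*sin(4*x)/8: now -3*x**2*cos(4*x)/4 + 3*x*sin(4*x)/8 + ∫(-3*sin(4*x)/8) dx.
Step 3. Evaluate the standard form: now -3*x**2*cos(4*x)/4 + 3*x*sin(4*x)/8 + 3*cos(4*x)/32.
Answer: -3*x**2*cos(4*x)/4 + 3*x*sin(4*x)/8 + 3*cos(4*x)/32.


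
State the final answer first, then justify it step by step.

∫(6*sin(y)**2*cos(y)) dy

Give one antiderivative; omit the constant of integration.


The answer is 2*sin(y)**3.
Step 1. Substitute u = sin(y), turning ∫(6*sin(y)**2*cos(y)) dy into ∫(6*u**2) du: now ∫(6*u**2) du.
Step 2. Evaluate the standard form: now 2*u**3.
Step 3. Substitute back u = sin(y): now 2*sin(y)**3.
Answer: 2*sin(y)**3.


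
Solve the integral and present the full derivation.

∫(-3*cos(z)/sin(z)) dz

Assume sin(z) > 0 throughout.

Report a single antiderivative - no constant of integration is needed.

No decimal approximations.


Step 1. Substitute u = sin(z), turning ∫(-3*cos(z)/sin(z)) dz into ∫(-3/u) du: now ∫(-3/u) du.
Step 2. Evaluate the standard form [assuming u > 0]: now -3*log(u).
Step 3. Substitute back u = sin(z): now -3*log(sin(z)).
Answer: -3*log(sin(z)).


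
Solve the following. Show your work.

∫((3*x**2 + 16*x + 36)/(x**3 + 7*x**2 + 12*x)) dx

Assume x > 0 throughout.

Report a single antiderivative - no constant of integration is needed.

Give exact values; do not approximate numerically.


Step 1. Decompose ∫((3*x**2 + 16*x + 36)/(x**3 + 7*x**2 + 12*x)) dx by partial fractions, (3*x**2 + 16*x + 36)/(x**3 + 7*x**2 + 12*x) = 5/(x + 4) - 5/(x + 3) + 3/x: now ∫(3/x) dx + ∫(-5/(x + 3)) dx + ∫(5/(x + 4)) dx.
Step 2. Evaluate the standard form [assuming x > 0]: now 3*log(x) + ∫(-5/(x + 3)) dx + ∫(5/(x + 4)) dx.
Step 3. Evaluate the standard form [assuming x > -4]: now 3*log(x) + 5*log(x + 4) + ∫(-5/(x + 3)) dx.
Step 4. Evaluate the standard form [assuming x > -3]: now 3*log(x) - 5*log(x + 3) + 5*log(x + 4).
Answer: 3*log(x) - 5*log(x + 3) + 5*log(x + 4).


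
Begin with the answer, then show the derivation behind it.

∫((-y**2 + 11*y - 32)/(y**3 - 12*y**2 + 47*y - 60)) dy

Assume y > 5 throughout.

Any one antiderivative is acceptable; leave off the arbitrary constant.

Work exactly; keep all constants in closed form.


The answer is -log(y - 5) + 4*log(y - 4) - 4*log(y - 3).
Step 1. Decompose ∫((-y**2 + 11*y - 32)/(y**3 - 12*y**2 + 47*y - 60)) dy by partial fractions, (-y**2 + 11*y - 32)/(y**3 - 12*y**2 + 47*y - 60) = -4/(y - 3) + 4/(y - 4) - 1/(y - 5): now ∫(-1/(y - 5)) dy + ∫(4/(y - 4)) dy + ∫(-4/(y - 3)) dy.
Step 2. Evaluate the standard form [assuming y > 4]: now 4*log(y - 4) + ∫(-1/(y - 5)) dy + ∫(-4/(y - 3)) dy.
Step 3. Evaluate the standard form [assuming y > 3]: now 4*log(y - 4) - 4*log(y - 3) + ∫(-1/(y - 5)) dy.
Step 4. Evaluate the standard form [assuming y > 5]: now -log(y - 5) + 4*log(y - 4) - 4*log(y - 3).
Answer: -log(y - 5) + 4*log(y - 4) - 4*log(y - 3).


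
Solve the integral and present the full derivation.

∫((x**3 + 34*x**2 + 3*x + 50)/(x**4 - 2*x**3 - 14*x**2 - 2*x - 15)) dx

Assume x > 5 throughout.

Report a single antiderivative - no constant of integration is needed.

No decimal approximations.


Step 1. Decompose ∫((x**3 + 34*x**2 + 3*x + 50)/(x**4 - 2*x**3 - 14*x**2 - 2*x - 15)) dx by partial fractions, (x**3 + 34*x**2 + 3*x + 50)/(x**4 - 2*x**3 - 14*x**2 - 2*x - 15) = -1/(x**2 + 1) - 4/(x + 3) + 5/(x - 5): now ∫(5/(x - 5)) dx + ∫(-4/(x + 3)) dx + ∫(-1/(x**2 + 1)) dx.
Step 2. Evaluate the standard form [assuming x > -3]: now -4*log(x + 3) + ∫(5/(x - 5)) dx + ∫(-1/(x**2 + 1)) dx.
Step 3. Evaluate the standard form [assuming x > 5]: now 5*log(x - 5) - 4*log(x + 3) + ∫(-1/(x**2 + 1)) dx.
Step 4. Evaluate the standard form: now 5*log(x - 5) - 4*log(x + 3) - atan(x).
Answer: 5*log(x - 5) - 4*log(x + 3) - atan(x).


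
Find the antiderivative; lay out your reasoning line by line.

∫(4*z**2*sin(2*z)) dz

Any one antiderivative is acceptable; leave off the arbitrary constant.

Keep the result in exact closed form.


Step 1. Integrate ∫(4*z**2*sin(2*z)) dz by parts with u = z**2, dv = (4*sin(2*z)) dz, so v = -2*cos(2*z): now -2*z**2*cos(2*z) + ∫(4*z*cos(2*z)) dz.
Step 2. Integrate ∫(4*z*cos(2*z)) dz by parts with u = z, dv = (4*cos(2*z)) dz, so v = 2*sin(2*z): now -2*z**2*cos(2*z) + 2*z*sin(2*z) + ∫(-2*sin(2*z)) dz.
Step 3. Evaluate the standard form: now -2*z**2*cos(2*z) + 2*z*sin(2*z) + cos(2*z).
Answer: -2*z**2*cos(2*z) + 2*z*sin(2*z) + cos(2*z).


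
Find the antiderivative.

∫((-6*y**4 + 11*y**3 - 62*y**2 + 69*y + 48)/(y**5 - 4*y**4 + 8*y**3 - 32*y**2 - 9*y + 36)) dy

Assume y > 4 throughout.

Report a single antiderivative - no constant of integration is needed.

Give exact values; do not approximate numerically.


Answer: -4*log(y - 4) - log(y - 1) - log(y + 1) + atan(y/3).


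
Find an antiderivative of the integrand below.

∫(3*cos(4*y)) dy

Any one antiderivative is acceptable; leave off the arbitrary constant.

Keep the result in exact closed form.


Answer: 3*sin(4*y)/4.


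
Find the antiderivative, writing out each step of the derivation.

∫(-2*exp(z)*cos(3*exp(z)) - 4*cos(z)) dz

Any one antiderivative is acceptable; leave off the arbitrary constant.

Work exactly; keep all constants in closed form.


Step 1. Rewrite: now ∫(-2*exp(z)*cos(3*exp(z))) dz + ∫(-4*cos(z)) dz.
Step 2. Evaluate the standard form: now -4*sin(z) + ∫(-2*exp(z)*cos(3*exp(z))) dz.
Step 3. Substitute u = exp(z), turning ∫(-2*exp(z)*cos(3*exp(z))) dz into ∫(-2*cos(3*u)) du: now -4*sin(z) + ∫(-2*cos(3*u)) du.
Step 4. Evaluate the standard form: now -2*sin(3*u)/3 - 4*sin(z).
Step 5. Substitute back u = exp(z): now -4*sin(z) - 2*sin(3*exp(z))/3.
Answer: -4*sin(z) - 2*sin(3*exp(z))/3.


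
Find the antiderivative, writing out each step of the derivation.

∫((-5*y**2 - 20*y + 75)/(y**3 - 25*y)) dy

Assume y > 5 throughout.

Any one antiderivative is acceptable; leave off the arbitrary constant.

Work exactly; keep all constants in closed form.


Step 1. Decompose ∫((-5*y**2 - 20*y + 75)/(y**3 - 25*y)) dy by partial fractions, (-5*y**2 - 20*y + 75)/(y**3 - 25*y) = 1/(y + 5) - 3/(y - 5) - 3/y: now ∫(-3/y) dy + ∫(-3/(y - 5)) dy + ∫(1/(y + 5)) dy.
Step 2. Evaluate the standard form [assuming y > 5]: now -3*log(y - 5) + ∫(-3/y) dy + ∫(1/(y + 5)) dy.
Step 3. Evaluate the standard form [assuming y > 0]: now -3*log(y) - 3*log(y - 5) + ∫(1/(y + 5)) dy.
Step 4. Evaluate the standard form [assuming y > -5]: now -3*log(y) - 3*log(y - 5) + log(y + 5).
Answer: -3*log(y) - 3*log(y - 5) + log(y + 5).


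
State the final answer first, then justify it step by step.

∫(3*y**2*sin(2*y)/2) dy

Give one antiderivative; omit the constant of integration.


The answer is -3*y**2*cos(2*y)/4 + 3*y*sin(2*y)/4 + 3*cos(2*y)/8.
Step 1. Integrate ∫(3*y**2*sin(2*y)/2) dy by parts with u = y**2, dv = (3*sin(2*y)/2) dy, so v = -3*cos(2*y)/4: now -3*y**2*cos(2*y)/4 + ∫(3*y*cos(2*y)/2) dy.
Step 2. Integrate ∫(3*y*cos(2*y)/2) dy by parts with u = y, dv = (3*cos(2*y)/2) dy, so v = 3*sin(2*y)/4: now -3*y**2*cos(2*y)/4 + 3*y*sin(2*y)/4 + ∫(-3*sin(2*y)/4) dy.
Step 3. Evaluate the standard form: now -3*y**2*cos(2*y)/4 + 3*y*sin(2*y)/4 + 3*cos(2*y)/8.
Answer: -3*y**2*cos(2*y)/4 + 3*y*sin(2*y)/4 + 3*cos(2*y)/8.


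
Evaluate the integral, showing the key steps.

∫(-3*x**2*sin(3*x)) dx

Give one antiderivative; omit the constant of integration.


Step 1. Integrate ∫(-3*x**2*sin(3*x)) dx by parts with u = x**2, dv = (-3*sin(3*x)) dx, so v = cos(3*x): now x**2*cos(3*x) + ∫(-2*x*cos(3*x)) dx.
Step 2. Integrate ∫(-2*x*cos(3*x)) dx by parts with u = x, dv = (-2*cos(3*x)) dx, so v = -2*sin(3*x)/3: now x**2*cos(3*x) - 2*x*sin(3*x)/3 + ∫(2*sin(3*x)/3) dx.
Step 3. Evaluate the standard form: now x**2*cos(3*x) - 2*x*sin(3*x)/3 - 2*cos(3*x)/9.
Answer: x**2*cos(3*x) - 2*x*sin(3*x)/3 - 2*cos(3*x)/9.


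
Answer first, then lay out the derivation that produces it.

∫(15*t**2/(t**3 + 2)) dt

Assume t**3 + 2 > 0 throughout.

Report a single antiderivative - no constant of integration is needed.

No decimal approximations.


The answer is 5*log(t**3 + 2).
Step 1. Substitute u = t**3 + 2, turning ∫(15*t**2/(t**3 + 2)) dt into ∫(5/u) du: now ∫(5/u) du.
Step 2. Evaluate the standard form [assuming u > 0]: now 5*log(u).
Step 3. Substitute back u = t**3 + 2: now 5*log(t**3 + 2).
Answer: 5*log(t**3 + 2).


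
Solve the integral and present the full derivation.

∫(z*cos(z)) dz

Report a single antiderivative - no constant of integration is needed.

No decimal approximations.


Step 1. Integrate ∫(z*cos(z)) dz by parts with u = z, dv = (cos(z)) dz, so v = sin(z): now z*sin(z) + ∫(-sin(z)) dz.
Step 2. Evaluate the standard form: now z*sin(z) + cos(z).
Answer: z*sin(z) + cos(z).


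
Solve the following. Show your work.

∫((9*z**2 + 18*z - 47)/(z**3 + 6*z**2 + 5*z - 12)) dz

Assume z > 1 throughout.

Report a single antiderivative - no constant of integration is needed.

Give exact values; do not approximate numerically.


Step 1. Decompose ∫((9*z**2 + 18*z - 47)/(z**3 + 6*z**2 + 5*z - 12)) dz by partial fractions, (9*z**2 + 18*z - 47)/(z**3 + 6*z**2 + 5*z - 12) = 5/(z + 4) + 5/(z + 3) - 1/(z - 1): now ∫(-1/(z - 1)) dz + ∫(5/(z + 3)) dz + ∫(5/(z + 4)) dz.
Step 2. Evaluate the standard form [assuming z > 1]: now -log(z - 1) + ∫(5/(z + 3)) dz + ∫(5/(z + 4)) dz.
Step 3. Evaluate the standard form [assuming z > -4]: now -log(z - 1) + 5*log(z + 4) + ∫(5/(z + 3)) dz.
Step 4. Evaluate the standard form [assuming z > -3]: now -log(z - 1) + 5*log(z + 3) + 5*log(z + 4).
Answer: -log(z - 1) + 5*log(z + 3) + 5*log(z + 4).


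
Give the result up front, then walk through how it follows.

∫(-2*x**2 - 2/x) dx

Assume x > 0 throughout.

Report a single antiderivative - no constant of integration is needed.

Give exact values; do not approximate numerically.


The answer is -2*x**3/3 - 2*log(x).
Step 1. Rewrite: now ∫(-2/x) dx + ∫(-2*x**2) dx.
Step 2. Evaluate the standard form: now -2*x**3/3 + ∫(-2/x) dx.
Step 3. Evaluate the standard form [assuming x > 0]: now -2*x**3/3 - 2*log(x).
Answer: -2*x**3/3 - 2*log(x).


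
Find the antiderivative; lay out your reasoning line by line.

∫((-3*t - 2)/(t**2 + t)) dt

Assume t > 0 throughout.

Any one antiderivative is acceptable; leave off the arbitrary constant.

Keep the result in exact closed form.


Step 1. Decompose ∫((-3*t - 2)/(t**2 + t)) dt by partial fractions, (-3*t - 2)/(t**2 + t) = -1/(t + 1) - 2/t: now ∫(-2/t) dt + ∫(-1/(t + 1)) dt.
Step 2. Evaluate the standard form [assuming t > -1]: now -log(t + 1) + ∫(-2/t) dt.
Step 3. Evaluate the standard form [assuming t > 0]: now -2*log(t) - log(t + 1).
Answer: -2*log(t) - log(t + 1).


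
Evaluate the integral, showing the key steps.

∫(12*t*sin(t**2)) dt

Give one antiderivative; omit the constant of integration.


Step 1. Substitute u = t**2, turning ∫(12*t*sin(t**2)) dt into ∫(6*sin(u)) du: now ∫(6*sin(u)) du.
Step 2. Evaluate the standard form: now -6*cos(u).
Step 3. Substitute back u = t**2: now -6*cos(t**2).
Answer: -6*cos(t**2).


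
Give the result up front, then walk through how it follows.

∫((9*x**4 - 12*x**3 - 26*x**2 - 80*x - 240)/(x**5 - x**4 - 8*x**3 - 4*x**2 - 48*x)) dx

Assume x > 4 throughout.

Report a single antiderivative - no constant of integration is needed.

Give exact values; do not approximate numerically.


The answer is 5*log(x) + log(x - 4) + 3*log(x + 3) + atan(x/2).
Step 1. Decompose ∫((9*x**4 - 12*x**3 - 26*x**2 - 80*x - 240)/(x**5 - x**4 - 8*x**3 - 4*x**2 - 48*x)) dx by partial fractions, (9*x**4 - 12*x**3 - 26*x**2 - 80*x - 240)/(x**5 - x**4 - 8*x**3 - 4*x**2 - 48*x) = 2/(x**2 + 4) + 3/(x + 3) + 1/(x - 4) + 5/x: now ∫(5/x) dx + ∫(1/(x - 4)) dx + ∫(3/(x + 3)) dx + ∫(2/(x**2 + 4)) dx.
Step 2. Evaluate the standard form [assuming x > 0]: now 5*log(x) + ∫(1/(x - 4)) dx + ∫(3/(x + 3)) dx + ∫(2/(x**2 + 4)) dx.
Step 3. Evaluate the standard form [assuming x > 4]: now 5*log(x) + log(x - 4) + ∫(3/(x + 3)) dx + ∫(2/(x**2 + 4)) dx.
Step 4. Evaluate the standard form [assuming x > -3]: now 5*log(x) + log(x - 4) + 3*log(x + 3) + ∫(2/(x**2 + 4)) dx.
Step 5. Evaluate the standard form: now 5*log(x) + log(x - 4) + 3*log(x + 3) + atan(x/2).
Answer: 5*log(x) + log(x - 4) + 3*log(x + 3) + atan(x/2).


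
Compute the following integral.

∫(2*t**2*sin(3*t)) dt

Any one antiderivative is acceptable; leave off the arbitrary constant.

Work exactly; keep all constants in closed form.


Answer: -2*t**2*cos(3*t)/3 + 4*t*sin(3*t)/9 + 4*cos(3*t)/27.


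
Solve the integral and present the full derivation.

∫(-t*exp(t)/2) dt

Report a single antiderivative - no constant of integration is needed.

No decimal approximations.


Step 1. Integrate ∫(-t*exp(t)/2) dt by parts with u = t, dv = (-exp(t)/2) dt, so v = -exp(t)/2: now -t*exp(t)/2 + ∫(exp(t)/2) dt.
Step 2. Evaluate the standard form: now -t*exp(t)/2 + exp(t)/2.
Answer: -t*exp(t)/2 + exp(t)/2.


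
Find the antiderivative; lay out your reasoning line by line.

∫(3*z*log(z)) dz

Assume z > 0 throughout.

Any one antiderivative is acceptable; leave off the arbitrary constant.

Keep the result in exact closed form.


Step 1. Integrate ∫(3*z*log(z)) dz by parts with u = log(z), dv = (3*z) dz, so v = 3*z**2/2 [assuming z > 0]: now 3*z**2*log(z)/2 + ∫(-3*z/2) dz.
Step 2. Evaluate the standard form: now 3*z**2*log(z)/2 - 3*z**2/4.
Answer: 3*z**2*log(z)/2 - 3*z**2/4.


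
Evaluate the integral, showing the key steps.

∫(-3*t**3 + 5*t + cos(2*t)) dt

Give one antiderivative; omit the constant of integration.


Step 1. Rewrite: now ∫(5*t) dt + ∫(-3*t**3) dt + ∫(cos(2*t)) dt.
Step 2. Evaluate the standard form: now sin(2*t)/2 + ∫(5*t) dt + ∫(-3*t**3) dt.
Step 3. Evaluate the standard form: now 5*t**2/2 + sin(2*t)/2 + ∫(-3*t**3) dt.
Step 4. Evaluate the standard form: now -3*t**4/4 + 5*t**2/2 + sin(2*t)/2.
Answer: -3*t**4/4 + 5*t**2/2 + sin(2*t)/2.


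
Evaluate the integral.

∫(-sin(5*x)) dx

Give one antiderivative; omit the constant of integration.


Answer: cos(5*x)/5.


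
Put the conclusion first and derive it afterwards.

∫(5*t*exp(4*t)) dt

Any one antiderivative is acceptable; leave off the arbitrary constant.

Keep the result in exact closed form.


The answer is 5*t*exp(4*t)/4 - 5*exp(4*t)/16.
Step 1. Integrate ∫(5*t*exp(4*t)) dt by parts with u = t, dv = (5*exp(4*t)) dt, so v = 5*exp(4*t)/4: now 5*t*exp(4*t)/4 + ∫(-5*exp(4*t)/4) dt.
Step 2. Evaluate the standard form: now 5*t*exp(4*t)/4 - 5*exp(4*t)/16.
Answer: 5*t*exp(4*t)/4 - 5*exp(4*t)/16.


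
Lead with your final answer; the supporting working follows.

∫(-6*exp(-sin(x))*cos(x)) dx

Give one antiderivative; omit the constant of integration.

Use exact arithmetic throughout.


The answer is 6*exp(-sin(x)).
Step 1. Substitute u = sin(x), turning ∫(-6*exp(-sin(x))*cos(x)) dx into ∫(-6*exp(-u)) du: now ∫(-6*exp(-u)) du.
Step 2. Evaluate the standard form: now 6*exp(-u).
Step 3. Substitute back u = sin(x): now 6*exp(-sin(x)).
Answer: 6*exp(-sin(x)).


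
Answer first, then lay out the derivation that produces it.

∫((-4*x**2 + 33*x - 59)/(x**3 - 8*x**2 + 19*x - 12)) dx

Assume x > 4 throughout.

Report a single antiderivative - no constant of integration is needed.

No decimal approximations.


The answer is 3*log(x - 4) - 2*log(x - 3) - 5*log(x - 1).
Step 1. Decompose ∫((-4*x**2 + 33*x - 59)/(x**3 - 8*x**2 + 19*x - 12)) dx by partial fractions, (-4*x**2 + 33*x - 59)/(x**3 - 8*x**2 + 19*x - 12) = -5/(x - 1) - 2/(x - 3) + 3/(x - 4): now ∫(3/(x - 4)) dx + ∫(-2/(x - 3)) dx + ∫(-5/(x - 1)) dx.
Step 2. Evaluate the standard form [assuming x > 1]: now -5*log(x - 1) + ∫(3/(x - 4)) dx + ∫(-2/(x - 3)) dx.
Step 3. Evaluate the standard form [assuming x > 4]: now 3*log(x - 4) - 5*log(x - 1) + ∫(-2/(x - 3)) dx.
Step 4. Evaluate the standard form [assuming x > 3]: now 3*log(x - 4) - 2*log(x - 3) - 5*log(x - 1).
Answer: 3*log(x - 4) - 2*log(x - 3) - 5*log(x - 1).
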